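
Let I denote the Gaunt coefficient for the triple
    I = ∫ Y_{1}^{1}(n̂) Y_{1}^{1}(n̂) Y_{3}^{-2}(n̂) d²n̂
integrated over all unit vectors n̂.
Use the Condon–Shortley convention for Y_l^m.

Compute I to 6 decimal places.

0.000000

triangle: need 0≤l₃≤2, have 3; I=0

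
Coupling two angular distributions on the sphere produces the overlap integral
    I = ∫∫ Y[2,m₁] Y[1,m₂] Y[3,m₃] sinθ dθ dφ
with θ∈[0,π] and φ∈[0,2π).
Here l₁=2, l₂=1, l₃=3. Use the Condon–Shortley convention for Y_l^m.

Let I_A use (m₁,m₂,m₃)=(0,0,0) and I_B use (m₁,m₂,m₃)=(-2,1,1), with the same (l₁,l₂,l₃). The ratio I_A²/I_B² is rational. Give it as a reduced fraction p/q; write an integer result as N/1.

Shared (l₁,l₂,l₃)=(2,1,3): N and (l;000)² cancel in I_A²/I_B².
A: Δ = 0!·4!·2!/7! = 1/105; Racah Σ t=0..0: t=0:+1/4 = 1/4; ⇒ 3j(2 1 3; 0 0 0)² = 3/35, sgn -1
B: Δ = 0!·4!·2!/7! = 1/105; Racah Σ t=0..0: t=0:+1/48 = 1/48; ⇒ 3j(2 1 3; -2 1 1)² = 1/105, sgn +1
I_A²/I_B² = (3/35)/(1/105) = 9/1

9/1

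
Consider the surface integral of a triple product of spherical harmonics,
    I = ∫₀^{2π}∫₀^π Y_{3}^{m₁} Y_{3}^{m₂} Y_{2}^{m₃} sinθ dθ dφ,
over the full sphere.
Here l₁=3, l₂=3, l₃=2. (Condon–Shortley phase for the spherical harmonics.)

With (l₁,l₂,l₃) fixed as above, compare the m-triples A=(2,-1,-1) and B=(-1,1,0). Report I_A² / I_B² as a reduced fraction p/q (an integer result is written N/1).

5/3

l's match ⇒ only the (l;m) 3-j factors differ between A and B.
A: triangle coeff Δ(3,3,2) = 1/3780; Σ_t [0,1]: t=0:+1/48 t=1:−1/12 = -1/16; (3j)²=1/28 [(3 3 2; 2 -1 -1)], sign=+1
B: triangle coeff Δ(3,3,2) = 1/3780; Σ_t [2,4]: t=2:+1/16 t=3:−1/6 t=4:+1/96 = -3/32; (3j)²=3/140 [(3 3 2; -1 1 0)], sign=-1
I_A²/I_B² = (1/28)/(3/140) = 5/3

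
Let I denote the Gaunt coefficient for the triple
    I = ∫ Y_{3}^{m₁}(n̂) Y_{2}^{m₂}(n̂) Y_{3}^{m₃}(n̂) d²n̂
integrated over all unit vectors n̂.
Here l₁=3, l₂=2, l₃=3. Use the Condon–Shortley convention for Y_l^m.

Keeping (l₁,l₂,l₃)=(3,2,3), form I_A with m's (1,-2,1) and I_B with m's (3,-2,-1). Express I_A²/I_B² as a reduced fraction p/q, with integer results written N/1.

Same 3,2,3: normalisation and zero-m 3j drop out of the ratio.
A: Δ: 2! 4! 2! / 9! → 1/3780; sum: t=0:+1/16 = 1/16; 3j²(3 2 3; 1 -2 1) = Δ·Π!·Σ² = 2/35  (sign +1)
B: Δ: 2! 4! 2! / 9! → 1/3780; sum: t=0:+1/96 = 1/96; 3j²(3 2 3; 3 -2 -1) = Δ·Π!·Σ² = 1/42  (sign +1)
I_A²/I_B² = (2/35)/(1/42) = 12/5

12/5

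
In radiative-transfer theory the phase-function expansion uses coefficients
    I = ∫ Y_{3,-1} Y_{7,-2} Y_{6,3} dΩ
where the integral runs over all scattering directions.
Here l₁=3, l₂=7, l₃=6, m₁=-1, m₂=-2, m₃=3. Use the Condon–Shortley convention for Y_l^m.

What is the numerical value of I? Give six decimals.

Checks pass: Σm=0; 16 even; l₃=6∈[4,10].
(2·3+1)(2·7+1)(2·6+1) = 1365
Δ: 4! 2! 10! / 17! → 1/2042040
sum: t=1:−1/207360 t=2:+1/57600 t=3:−1/207360 = 1/129600
3j²(3 7 6; 0 0 0) = Δ·Π!·Σ² = 168/12155  (sign +1)
sum: t=2:+1/241920 t=3:−1/483840 t=4:+1/17418240 = 37/17418240
3j²(3 7 6; -1 -2 3) = Δ·Π!·Σ² = 1369/136136  (sign -1)
combine: 4πI² = 1365·168/12155·1369/136136 = 86247/454597
take √, sign -1: I = -0.12287224

-0.122872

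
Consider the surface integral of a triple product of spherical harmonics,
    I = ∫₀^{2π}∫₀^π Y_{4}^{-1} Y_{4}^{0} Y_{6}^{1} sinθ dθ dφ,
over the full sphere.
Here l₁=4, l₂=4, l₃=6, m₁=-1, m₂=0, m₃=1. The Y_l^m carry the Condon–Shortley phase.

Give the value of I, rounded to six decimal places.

Rules hold: Σm=0, L=14 even, 0≤6≤8.
N = 9·9·13 = 1053
Δ = 2!·6!·6!/15! = 1/1261260
Racah Σ t=0..2: t=0:+1/4608 t=1:−1/1296 t=2:+1/4608 = -7/20736
⇒ 3j(4 4 6; 0 0 0)² = 20/1287, sgn -1
Racah Σ t=0..2: t=0:+1/11520 t=1:−1/1728 t=2:+1/3456 = -7/34560
⇒ 3j(4 4 6; -1 0 1)² = 7/858, sgn +1
4πI² = N·(3j₀)²·(3jₘ)² = 210/1573
I = -1·√(0.133503/4π) = -0.10307192

-0.103072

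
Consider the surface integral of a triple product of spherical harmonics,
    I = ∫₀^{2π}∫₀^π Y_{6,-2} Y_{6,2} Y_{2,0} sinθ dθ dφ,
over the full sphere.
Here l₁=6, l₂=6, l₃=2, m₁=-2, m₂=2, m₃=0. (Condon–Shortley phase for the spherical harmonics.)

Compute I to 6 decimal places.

m-sum 0 ✓  L=14 even ✓  0≤2≤12 ✓
Π(2lᵢ+1) = 13×13×5 = 845
triangle coeff Δ(6,6,2) = 1/90090
Σ_t [4,6]: t=4:+1/69120 t=5:−1/14400 t=6:+1/69120 = -7/172800
(3j)²=14/715 [(6 6 2; 0 0 0)], sign=-1
Σ_t [6,8]: t=6:+1/69120 t=7:−1/30240 t=8:+1/322560 = -1/64512
(3j)²=10/1001 [(6 6 2; -2 2 0)], sign=-1
⇒ 4πI² = 20/121
I = (+1)√(20/121/(4π)) = 0.11468784

0.114688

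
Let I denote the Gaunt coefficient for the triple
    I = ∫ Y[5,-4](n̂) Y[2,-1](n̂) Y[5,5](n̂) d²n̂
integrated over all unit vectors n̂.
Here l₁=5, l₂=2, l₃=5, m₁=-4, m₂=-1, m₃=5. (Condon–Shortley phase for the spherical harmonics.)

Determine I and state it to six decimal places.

-0.187924

Rules hold: Σm=0, L=12 even, 3≤5≤7.
N = 11·5·11 = 605
Δ = 2!·8!·2!/13! = 1/38610
Racah Σ t=0..2: t=0:+1/2880 t=1:−1/576 t=2:+1/2880 = -1/960
⇒ 3j(5 2 5; 0 0 0)² = 10/429, sgn +1
Racah Σ t=1..1: t=1:−1/80640 = -1/80640
⇒ 3j(5 2 5; -4 -1 5)² = 9/286, sgn -1
4πI² = N·(3j₀)²·(3jₘ)² = 75/169
I = -1·√(0.443787/4π) = -0.18792404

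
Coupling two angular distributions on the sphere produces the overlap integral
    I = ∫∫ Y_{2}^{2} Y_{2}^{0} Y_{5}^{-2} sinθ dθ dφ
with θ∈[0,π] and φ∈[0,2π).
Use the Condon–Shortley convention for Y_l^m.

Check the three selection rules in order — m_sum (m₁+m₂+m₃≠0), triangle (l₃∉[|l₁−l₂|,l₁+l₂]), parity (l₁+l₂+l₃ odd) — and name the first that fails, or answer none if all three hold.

triangle

m₁+m₂+m₃ = 2 + 0 − 2 = 0  ✓
triangle: |2−2|=0 ≤ l₃=5 ≤ 2+2=4  ✗
parity: l₁+l₂+l₃ = 9 is odd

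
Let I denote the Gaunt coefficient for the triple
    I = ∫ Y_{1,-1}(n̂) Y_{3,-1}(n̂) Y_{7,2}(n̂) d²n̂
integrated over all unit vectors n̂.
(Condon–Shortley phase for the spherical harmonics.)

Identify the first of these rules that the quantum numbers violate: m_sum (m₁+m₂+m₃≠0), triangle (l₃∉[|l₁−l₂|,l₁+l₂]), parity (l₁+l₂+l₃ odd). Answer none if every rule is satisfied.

triangle

azimuthal sum: -1 − 1 + 2 = 0  ✓
2 ≤ 7 ≤ 4 (triangle on l)  ✗
L = 1 + 3 + 7 = 11 (odd)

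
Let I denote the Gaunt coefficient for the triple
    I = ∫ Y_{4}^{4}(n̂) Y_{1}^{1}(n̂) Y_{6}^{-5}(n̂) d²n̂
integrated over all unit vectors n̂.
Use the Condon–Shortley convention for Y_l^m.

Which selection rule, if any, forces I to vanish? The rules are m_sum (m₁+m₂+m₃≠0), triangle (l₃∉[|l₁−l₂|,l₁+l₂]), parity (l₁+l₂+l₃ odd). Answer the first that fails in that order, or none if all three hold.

m₁+m₂+m₃ = 4 + 1 − 5 = 0  ✓
triangle: |4−1|=3 ≤ l₃=6 ≤ 4+1=5  ✗
parity: l₁+l₂+l₃ = 11 is odd

triangle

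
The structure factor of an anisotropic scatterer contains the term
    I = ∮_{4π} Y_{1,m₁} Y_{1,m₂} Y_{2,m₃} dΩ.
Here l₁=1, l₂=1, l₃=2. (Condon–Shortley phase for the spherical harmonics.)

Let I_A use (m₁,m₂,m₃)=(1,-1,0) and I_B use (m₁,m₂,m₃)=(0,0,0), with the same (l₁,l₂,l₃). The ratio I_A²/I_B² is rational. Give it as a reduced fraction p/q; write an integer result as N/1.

1/4

Shared (l₁,l₂,l₃)=(1,1,2): N and (l;000)² cancel in I_A²/I_B².
A: Δ = 0!·2!·2!/5! = 1/30; Racah Σ t=0..0: t=0:+1/4 = 1/4; ⇒ 3j(1 1 2; 1 -1 0)² = 1/30, sgn +1
B: Δ = 0!·2!·2!/5! = 1/30; Racah Σ t=0..0: t=0:+1/1 = 1/1; ⇒ 3j(1 1 2; 0 0 0)² = 2/15, sgn +1
I_A²/I_B² = (1/30)/(2/15) = 1/4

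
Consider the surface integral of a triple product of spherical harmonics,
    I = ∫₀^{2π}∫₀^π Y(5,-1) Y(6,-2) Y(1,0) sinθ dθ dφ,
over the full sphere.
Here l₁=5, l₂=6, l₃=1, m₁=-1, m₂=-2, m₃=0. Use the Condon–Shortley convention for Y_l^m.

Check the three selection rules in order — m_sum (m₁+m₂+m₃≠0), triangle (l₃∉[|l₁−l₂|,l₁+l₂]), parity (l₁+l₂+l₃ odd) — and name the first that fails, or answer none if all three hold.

m_sum

m₁+m₂+m₃ = -1 − 2 + 0 = -3  ✗
triangle: |5−6|=1 ≤ l₃=1 ≤ 5+6=11
parity: l₁+l₂+l₃ = 12 is even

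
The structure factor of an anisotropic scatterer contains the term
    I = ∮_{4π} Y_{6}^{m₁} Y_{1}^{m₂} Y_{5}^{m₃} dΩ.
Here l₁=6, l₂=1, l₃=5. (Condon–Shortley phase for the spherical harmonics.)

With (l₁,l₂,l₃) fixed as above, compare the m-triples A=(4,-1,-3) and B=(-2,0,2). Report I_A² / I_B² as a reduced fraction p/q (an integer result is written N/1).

45/32

l's match ⇒ only the (l;m) 3-j factors differ between A and B.
A: triangle coeff Δ(6,1,5) = 1/858; Σ_t [0,0]: t=0:+1/161280 = 1/161280; (3j)²=15/286 [(6 1 5; 4 -1 -3)], sign=+1
B: triangle coeff Δ(6,1,5) = 1/858; Σ_t [1,1]: t=1:−1/30240 = -1/30240; (3j)²=16/429 [(6 1 5; -2 0 2)], sign=+1
I_A²/I_B² = (15/286)/(16/429) = 45/32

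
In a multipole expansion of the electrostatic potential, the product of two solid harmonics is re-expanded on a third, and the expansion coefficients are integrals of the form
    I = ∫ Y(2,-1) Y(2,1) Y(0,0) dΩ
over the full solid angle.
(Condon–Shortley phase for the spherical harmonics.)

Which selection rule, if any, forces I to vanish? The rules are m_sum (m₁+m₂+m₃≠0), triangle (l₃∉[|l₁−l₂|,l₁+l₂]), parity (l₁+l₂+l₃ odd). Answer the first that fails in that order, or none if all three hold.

azimuthal sum: -1 + 1 + 0 = 0  ✓
0 ≤ 0 ≤ 4 (triangle on l)  ✓
L = 2 + 2 + 0 = 4 (even)  ✓

none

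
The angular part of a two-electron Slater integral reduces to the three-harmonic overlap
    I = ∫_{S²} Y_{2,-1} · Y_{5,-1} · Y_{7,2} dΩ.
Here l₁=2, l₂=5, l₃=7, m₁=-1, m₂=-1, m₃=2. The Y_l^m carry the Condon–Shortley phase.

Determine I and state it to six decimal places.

0.232242

Checks pass: Σm=0; 14 even; l₃=7∈[3,7].
(2·2+1)(2·5+1)(2·7+1) = 825
Δ: 0! 4! 10! / 15! → 1/15015
sum: t=0:+1/57600 = 1/57600
3j²(2 5 7; 0 0 0) = Δ·Π!·Σ² = 21/715  (sign -1)
sum: t=0:+1/103680 = 1/103680
3j²(2 5 7; -1 -1 2) = Δ·Π!·Σ² = 4/143  (sign -1)
combine: 4πI² = 825·21/715·4/143 = 1260/1859
take √, sign +1: I = 0.23224194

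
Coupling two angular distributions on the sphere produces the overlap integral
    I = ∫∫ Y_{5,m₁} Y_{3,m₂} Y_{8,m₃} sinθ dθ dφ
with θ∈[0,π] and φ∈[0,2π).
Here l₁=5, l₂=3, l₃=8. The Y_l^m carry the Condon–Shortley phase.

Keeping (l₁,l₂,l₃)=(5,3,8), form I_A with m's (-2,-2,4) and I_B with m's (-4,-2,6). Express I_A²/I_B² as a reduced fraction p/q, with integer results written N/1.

72/91

Same 5,3,8: normalisation and zero-m 3j drop out of the ratio.
A: Δ: 0! 10! 6! / 17! → 1/136136; sum: t=0:+1/3628800 = 1/3628800; 3j²(5 3 8; -2 -2 4) = Δ·Π!·Σ² = 36/1547  (sign +1)
B: Δ: 0! 10! 6! / 17! → 1/136136; sum: t=0:+1/43545600 = 1/43545600; 3j²(5 3 8; -4 -2 6) = Δ·Π!·Σ² = 1/34  (sign +1)
I_A²/I_B² = (36/1547)/(1/34) = 72/91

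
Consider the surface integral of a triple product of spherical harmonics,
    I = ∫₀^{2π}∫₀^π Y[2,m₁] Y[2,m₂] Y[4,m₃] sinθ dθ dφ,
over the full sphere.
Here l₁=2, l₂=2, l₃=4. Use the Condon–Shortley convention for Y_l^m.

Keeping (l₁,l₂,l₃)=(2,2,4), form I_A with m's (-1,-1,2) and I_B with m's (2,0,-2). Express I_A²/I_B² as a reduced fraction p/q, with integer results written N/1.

l's match ⇒ only the (l;m) 3-j factors differ between A and B.
A: triangle coeff Δ(2,2,4) = 1/630; Σ_t [0,0]: t=0:+1/36 = 1/36; (3j)²=4/63 [(2 2 4; -1 -1 2)], sign=+1
B: triangle coeff Δ(2,2,4) = 1/630; Σ_t [0,0]: t=0:+1/96 = 1/96; (3j)²=1/42 [(2 2 4; 2 0 -2)], sign=+1
I_A²/I_B² = (4/63)/(1/42) = 8/3

8/3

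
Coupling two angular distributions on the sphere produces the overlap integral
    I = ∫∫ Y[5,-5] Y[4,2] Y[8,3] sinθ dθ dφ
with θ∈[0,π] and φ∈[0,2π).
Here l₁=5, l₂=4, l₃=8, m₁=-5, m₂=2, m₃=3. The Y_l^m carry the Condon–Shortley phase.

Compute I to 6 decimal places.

L=17 odd ⇒ parity kills the (l;000) factor ⇒ I = 0

0.000000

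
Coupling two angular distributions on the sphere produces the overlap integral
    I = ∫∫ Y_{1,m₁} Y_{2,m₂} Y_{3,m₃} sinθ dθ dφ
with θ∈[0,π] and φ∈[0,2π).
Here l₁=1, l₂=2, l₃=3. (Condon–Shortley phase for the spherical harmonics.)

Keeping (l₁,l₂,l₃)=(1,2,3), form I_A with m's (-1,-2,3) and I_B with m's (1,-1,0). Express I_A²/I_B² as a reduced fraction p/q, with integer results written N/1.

Same 1,2,3: normalisation and zero-m 3j drop out of the ratio.
A: Δ: 0! 2! 4! / 7! → 1/105; sum: t=0:+1/48 = 1/48; 3j²(1 2 3; -1 -2 3) = Δ·Π!·Σ² = 1/7  (sign +1)
B: Δ: 0! 2! 4! / 7! → 1/105; sum: t=0:+1/12 = 1/12; 3j²(1 2 3; 1 -1 0) = Δ·Π!·Σ² = 1/35  (sign -1)
I_A²/I_B² = (1/7)/(1/35) = 5/1

5/1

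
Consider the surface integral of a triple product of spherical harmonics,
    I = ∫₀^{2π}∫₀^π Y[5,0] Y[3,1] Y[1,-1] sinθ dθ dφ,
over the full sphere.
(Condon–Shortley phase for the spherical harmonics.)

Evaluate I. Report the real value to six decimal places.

0.000000

triangle: need 2≤l₃≤8, have 1; I=0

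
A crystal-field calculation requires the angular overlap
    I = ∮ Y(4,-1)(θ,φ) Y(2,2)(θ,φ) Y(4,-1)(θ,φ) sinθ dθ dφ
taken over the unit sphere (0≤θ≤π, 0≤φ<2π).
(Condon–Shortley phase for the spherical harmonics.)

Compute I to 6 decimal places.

0.200662

Rules hold: Σm=0, L=10 even, 2≤4≤6.
N = 9·5·9 = 405
Δ = 2!·6!·2!/11! = 1/13860
Racah Σ t=0..2: t=0:+1/192 t=1:−1/36 t=2:+1/192 = -5/288
⇒ 3j(4 2 4; 0 0 0)² = 20/693, sgn -1
Racah Σ t=2..2: t=2:+1/144 = 1/144
⇒ 3j(4 2 4; -1 2 -1)² = 10/231, sgn -1
4πI² = N·(3j₀)²·(3jₘ)² = 3000/5929
I = +1·√(0.505988/4π) = 0.20066192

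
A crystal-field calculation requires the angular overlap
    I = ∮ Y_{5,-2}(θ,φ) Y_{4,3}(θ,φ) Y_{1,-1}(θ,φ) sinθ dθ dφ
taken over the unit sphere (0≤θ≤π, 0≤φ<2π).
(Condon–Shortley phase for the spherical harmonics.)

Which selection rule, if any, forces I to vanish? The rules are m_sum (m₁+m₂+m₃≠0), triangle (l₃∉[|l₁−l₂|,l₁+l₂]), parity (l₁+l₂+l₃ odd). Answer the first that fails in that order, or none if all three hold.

none

m₁+m₂+m₃ = -2 + 3 − 1 = 0  ✓
triangle: |5−4|=1 ≤ l₃=1 ≤ 5+4=9  ✓
parity: l₁+l₂+l₃ = 10 is even  ✓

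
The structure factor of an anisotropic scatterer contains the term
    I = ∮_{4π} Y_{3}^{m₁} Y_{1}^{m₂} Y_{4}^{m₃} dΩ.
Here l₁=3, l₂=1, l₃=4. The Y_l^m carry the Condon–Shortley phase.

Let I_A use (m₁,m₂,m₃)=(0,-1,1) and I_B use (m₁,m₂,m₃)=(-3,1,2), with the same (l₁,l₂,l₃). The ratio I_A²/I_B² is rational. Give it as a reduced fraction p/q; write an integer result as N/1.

10/1

l's match ⇒ only the (l;m) 3-j factors differ between A and B.
A: triangle coeff Δ(3,1,4) = 1/252; Σ_t [0,0]: t=0:+1/72 = 1/72; (3j)²=5/126 [(3 1 4; 0 -1 1)], sign=-1
B: triangle coeff Δ(3,1,4) = 1/252; Σ_t [0,0]: t=0:+1/1440 = 1/1440; (3j)²=1/252 [(3 1 4; -3 1 2)], sign=+1
I_A²/I_B² = (5/126)/(1/252) = 10/1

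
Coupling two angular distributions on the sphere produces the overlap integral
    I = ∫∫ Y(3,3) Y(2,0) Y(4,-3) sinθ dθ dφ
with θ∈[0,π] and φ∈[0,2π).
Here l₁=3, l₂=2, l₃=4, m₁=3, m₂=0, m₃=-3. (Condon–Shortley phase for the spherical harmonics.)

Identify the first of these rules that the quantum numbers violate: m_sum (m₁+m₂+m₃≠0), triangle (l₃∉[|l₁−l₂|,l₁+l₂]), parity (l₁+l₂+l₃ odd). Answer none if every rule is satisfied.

parity

m₁+m₂+m₃ = 3 + 0 − 3 = 0  ✓
triangle: |3−2|=1 ≤ l₃=4 ≤ 3+2=5  ✓
parity: l₁+l₂+l₃ = 9 is odd  ✗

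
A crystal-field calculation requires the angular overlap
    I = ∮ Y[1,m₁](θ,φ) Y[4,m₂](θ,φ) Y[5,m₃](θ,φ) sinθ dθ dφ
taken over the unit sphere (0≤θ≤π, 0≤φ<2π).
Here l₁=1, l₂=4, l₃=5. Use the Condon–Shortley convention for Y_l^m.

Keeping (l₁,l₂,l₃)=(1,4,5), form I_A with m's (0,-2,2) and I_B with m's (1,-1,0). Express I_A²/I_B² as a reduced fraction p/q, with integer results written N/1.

Shared (l₁,l₂,l₃)=(1,4,5): N and (l;000)² cancel in I_A²/I_B².
A: Δ = 0!·2!·8!/11! = 1/495; Racah Σ t=0..0: t=0:+1/1440 = 1/1440; ⇒ 3j(1 4 5; 0 -2 2)² = 7/165, sgn -1
B: Δ = 0!·2!·8!/11! = 1/495; Racah Σ t=0..0: t=0:+1/1440 = 1/1440; ⇒ 3j(1 4 5; 1 -1 0)² = 2/99, sgn -1
I_A²/I_B² = (7/165)/(2/99) = 21/10

21/10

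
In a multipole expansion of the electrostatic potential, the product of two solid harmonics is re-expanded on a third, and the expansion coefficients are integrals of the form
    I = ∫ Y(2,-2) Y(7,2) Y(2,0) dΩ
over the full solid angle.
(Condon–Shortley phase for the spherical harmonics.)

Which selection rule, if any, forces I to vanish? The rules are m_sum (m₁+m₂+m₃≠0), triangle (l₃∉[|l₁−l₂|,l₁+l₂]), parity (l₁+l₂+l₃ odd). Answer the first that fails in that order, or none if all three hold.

Σmᵢ = 0  ✓
l₃∈[|l₁−l₂|,l₁+l₂]=[5,9], have l₃=2  ✗
Σlᵢ = 11 ⇒ odd

triangle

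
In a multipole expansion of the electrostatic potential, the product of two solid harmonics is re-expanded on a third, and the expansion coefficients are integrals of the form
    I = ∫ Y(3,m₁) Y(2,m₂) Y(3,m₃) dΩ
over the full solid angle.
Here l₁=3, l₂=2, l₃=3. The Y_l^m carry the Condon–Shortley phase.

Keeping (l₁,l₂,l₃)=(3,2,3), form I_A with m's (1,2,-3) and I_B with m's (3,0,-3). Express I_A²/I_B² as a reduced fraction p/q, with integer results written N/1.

Shared (l₁,l₂,l₃)=(3,2,3): N and (l;000)² cancel in I_A²/I_B².
A: Δ = 2!·4!·2!/9! = 1/3780; Racah Σ t=2..2: t=2:+1/96 = 1/96; ⇒ 3j(3 2 3; 1 2 -3)² = 1/42, sgn +1
B: Δ = 2!·4!·2!/9! = 1/3780; Racah Σ t=0..0: t=0:+1/96 = 1/96; ⇒ 3j(3 2 3; 3 0 -3)² = 5/84, sgn +1
I_A²/I_B² = (1/42)/(5/84) = 2/5

2/5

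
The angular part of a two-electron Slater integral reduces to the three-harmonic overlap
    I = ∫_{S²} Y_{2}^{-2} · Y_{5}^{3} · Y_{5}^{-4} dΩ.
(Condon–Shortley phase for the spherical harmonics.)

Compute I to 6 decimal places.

0.000000

m-sum = -2 + 3 − 4 = -3 ≠ 0 ⇒ I = 0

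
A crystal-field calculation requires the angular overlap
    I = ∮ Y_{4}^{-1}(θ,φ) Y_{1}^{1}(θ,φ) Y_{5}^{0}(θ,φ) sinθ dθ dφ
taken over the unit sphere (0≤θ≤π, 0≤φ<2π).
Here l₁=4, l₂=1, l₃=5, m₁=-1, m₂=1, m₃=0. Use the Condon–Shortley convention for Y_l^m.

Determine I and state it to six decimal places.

0.155288

Rules hold: Σm=0, L=10 even, 3≤5≤5.
N = 9·3·11 = 297
Δ = 0!·8!·2!/11! = 1/495
Racah Σ t=0..0: t=0:+1/576 = 1/576
⇒ 3j(4 1 5; 0 0 0)² = 5/99, sgn -1
Racah Σ t=0..0: t=0:+1/1440 = 1/1440
⇒ 3j(4 1 5; -1 1 0)² = 2/99, sgn -1
4πI² = N·(3j₀)²·(3jₘ)² = 10/33
I = +1·√(0.30303/4π) = 0.15528807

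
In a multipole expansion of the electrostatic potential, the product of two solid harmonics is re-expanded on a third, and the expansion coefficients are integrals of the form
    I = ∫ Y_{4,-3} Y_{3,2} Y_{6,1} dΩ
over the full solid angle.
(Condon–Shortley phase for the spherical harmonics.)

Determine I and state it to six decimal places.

0.000000

Σlᵢ=13 odd — θ-integrand is odd under cosθ→−cosθ; I=0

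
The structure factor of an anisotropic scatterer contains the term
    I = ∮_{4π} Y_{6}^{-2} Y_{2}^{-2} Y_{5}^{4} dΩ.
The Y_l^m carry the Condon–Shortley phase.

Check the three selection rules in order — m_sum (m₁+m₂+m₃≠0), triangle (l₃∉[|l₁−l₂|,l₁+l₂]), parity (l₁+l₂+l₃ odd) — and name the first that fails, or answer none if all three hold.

parity

m₁+m₂+m₃ = -2 − 2 + 4 = 0  ✓
triangle: |6−2|=4 ≤ l₃=5 ≤ 6+2=8  ✓
parity: l₁+l₂+l₃ = 13 is odd  ✗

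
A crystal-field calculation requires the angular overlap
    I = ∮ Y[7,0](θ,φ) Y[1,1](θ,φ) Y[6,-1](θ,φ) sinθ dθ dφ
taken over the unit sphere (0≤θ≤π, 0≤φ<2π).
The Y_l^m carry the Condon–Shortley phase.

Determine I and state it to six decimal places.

0.160342

m-sum 0 ✓  L=14 even ✓  6≤6≤8 ✓
Π(2lᵢ+1) = 15×3×13 = 585
triangle coeff Δ(7,1,6) = 1/1365
Σ_t [1,1]: t=1:−1/518400 = -1/518400
(3j)²=7/195 [(7 1 6; 0 0 0)], sign=-1
Σ_t [2,2]: t=2:+1/1209600 = 1/1209600
(3j)²=1/65 [(7 1 6; 0 1 -1)], sign=-1
⇒ 4πI² = 21/65
I = (+1)√(21/65/(4π)) = 0.16034227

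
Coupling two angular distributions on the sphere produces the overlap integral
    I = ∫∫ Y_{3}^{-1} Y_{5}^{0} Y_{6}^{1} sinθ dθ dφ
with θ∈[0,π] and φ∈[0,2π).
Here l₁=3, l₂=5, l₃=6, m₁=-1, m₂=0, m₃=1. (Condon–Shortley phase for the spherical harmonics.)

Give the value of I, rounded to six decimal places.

-0.077843

m-sum 0 ✓  L=14 even ✓  2≤6≤8 ✓
Π(2lᵢ+1) = 7×11×13 = 1001
triangle coeff Δ(3,5,6) = 1/675675
Σ_t [0,2]: t=0:+1/8640 t=1:−1/2304 t=2:+1/8640 = -7/34560
(3j)²=7/429 [(3 5 6; 0 0 0)], sign=-1
Σ_t [0,2]: t=0:+1/34560 t=1:−1/3456 t=2:+1/5760 = -1/11520
(3j)²=2/429 [(3 5 6; -1 0 1)], sign=+1
⇒ 4πI² = 98/1287
I = (-1)√(98/1287/(4π)) = -0.07784287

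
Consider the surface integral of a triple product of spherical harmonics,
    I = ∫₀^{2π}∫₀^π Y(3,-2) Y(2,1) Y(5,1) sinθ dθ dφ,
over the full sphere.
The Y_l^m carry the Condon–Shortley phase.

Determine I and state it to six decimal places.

-0.117387

m-sum 0 ✓  L=10 even ✓  1≤5≤5 ✓
Π(2lᵢ+1) = 7×5×11 = 385
triangle coeff Δ(3,2,5) = 1/2310
Σ_t [0,0]: t=0:+1/144 = 1/144
(3j)²=10/231 [(3 2 5; 0 0 0)], sign=-1
Σ_t [0,0]: t=0:+1/720 = 1/720
(3j)²=4/385 [(3 2 5; -2 1 1)], sign=+1
⇒ 4πI² = 40/231
I = (-1)√(40/231/(4π)) = -0.11738675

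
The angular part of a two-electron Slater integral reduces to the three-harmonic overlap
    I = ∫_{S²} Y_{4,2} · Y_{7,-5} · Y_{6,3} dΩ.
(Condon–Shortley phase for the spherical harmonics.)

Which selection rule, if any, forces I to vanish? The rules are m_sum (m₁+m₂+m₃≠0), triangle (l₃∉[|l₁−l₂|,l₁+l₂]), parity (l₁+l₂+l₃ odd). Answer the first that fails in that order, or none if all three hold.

Σmᵢ = 0  ✓
l₃∈[|l₁−l₂|,l₁+l₂]=[3,11], have l₃=6  ✓
Σlᵢ = 17 ⇒ odd  ✗

parity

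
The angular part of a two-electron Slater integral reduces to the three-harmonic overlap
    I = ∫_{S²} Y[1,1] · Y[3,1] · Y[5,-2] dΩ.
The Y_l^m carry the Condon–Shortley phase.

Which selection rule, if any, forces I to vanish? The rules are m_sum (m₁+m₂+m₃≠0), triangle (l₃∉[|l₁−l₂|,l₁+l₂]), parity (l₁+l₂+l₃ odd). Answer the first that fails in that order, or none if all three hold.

triangle

Σmᵢ = 0  ✓
l₃∈[|l₁−l₂|,l₁+l₂]=[2,4], have l₃=5  ✗
Σlᵢ = 9 ⇒ odd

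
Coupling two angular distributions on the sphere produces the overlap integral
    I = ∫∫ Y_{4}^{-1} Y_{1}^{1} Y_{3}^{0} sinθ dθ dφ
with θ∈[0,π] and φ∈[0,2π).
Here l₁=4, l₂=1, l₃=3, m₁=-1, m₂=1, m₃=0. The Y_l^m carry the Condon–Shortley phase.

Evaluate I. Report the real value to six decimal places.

-0.194664

m-sum 0 ✓  L=8 even ✓  3≤3≤5 ✓
Π(2lᵢ+1) = 9×3×7 = 189
triangle coeff Δ(4,1,3) = 1/252
Σ_t [1,1]: t=1:−1/36 = -1/36
(3j)²=4/63 [(4 1 3; 0 0 0)], sign=+1
Σ_t [2,2]: t=2:+1/72 = 1/72
(3j)²=5/126 [(4 1 3; -1 1 0)], sign=-1
⇒ 4πI² = 10/21
I = (-1)√(10/21/(4π)) = -0.19466390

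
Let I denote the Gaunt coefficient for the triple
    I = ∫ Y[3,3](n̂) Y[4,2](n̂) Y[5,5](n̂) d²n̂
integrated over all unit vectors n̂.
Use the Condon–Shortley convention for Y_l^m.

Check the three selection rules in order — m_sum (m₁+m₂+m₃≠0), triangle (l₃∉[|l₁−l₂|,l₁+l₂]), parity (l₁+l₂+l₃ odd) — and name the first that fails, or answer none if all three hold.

Σmᵢ = 10  ✗
l₃∈[|l₁−l₂|,l₁+l₂]=[1,7], have l₃=5
Σlᵢ = 12 ⇒ even

m_sum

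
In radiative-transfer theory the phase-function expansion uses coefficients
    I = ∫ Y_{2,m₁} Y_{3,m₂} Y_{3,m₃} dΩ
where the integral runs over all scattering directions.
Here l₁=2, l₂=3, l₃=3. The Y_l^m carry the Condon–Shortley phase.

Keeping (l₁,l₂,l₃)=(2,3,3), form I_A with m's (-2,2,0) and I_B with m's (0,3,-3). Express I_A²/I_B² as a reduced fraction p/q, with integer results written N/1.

l's match ⇒ only the (l;m) 3-j factors differ between A and B.
A: triangle coeff Δ(2,3,3) = 1/3780; Σ_t [2,2]: t=2:+1/24 = 1/24; (3j)²=1/21 [(2 3 3; -2 2 0)], sign=-1
B: triangle coeff Δ(2,3,3) = 1/3780; Σ_t [2,2]: t=2:+1/96 = 1/96; (3j)²=5/84 [(2 3 3; 0 3 -3)], sign=+1
I_A²/I_B² = (1/21)/(5/84) = 4/5

4/5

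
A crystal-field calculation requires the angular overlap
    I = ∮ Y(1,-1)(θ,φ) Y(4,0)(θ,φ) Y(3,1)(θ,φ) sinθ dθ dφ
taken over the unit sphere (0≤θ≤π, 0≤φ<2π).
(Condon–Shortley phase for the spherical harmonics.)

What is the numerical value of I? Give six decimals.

Rules hold: Σm=0, L=8 even, 3≤3≤5.
N = 3·9·7 = 189
Δ = 2!·0!·6!/9! = 1/252
Racah Σ t=1..1: t=1:−1/36 = -1/36
⇒ 3j(1 4 3; 0 0 0)² = 4/63, sgn +1
Racah Σ t=2..2: t=2:+1/96 = 1/96
⇒ 3j(1 4 3; -1 0 1)² = 1/42, sgn +1
4πI² = N·(3j₀)²·(3jₘ)² = 2/7
I = +1·√(0.285714/4π) = 0.15078601

0.150786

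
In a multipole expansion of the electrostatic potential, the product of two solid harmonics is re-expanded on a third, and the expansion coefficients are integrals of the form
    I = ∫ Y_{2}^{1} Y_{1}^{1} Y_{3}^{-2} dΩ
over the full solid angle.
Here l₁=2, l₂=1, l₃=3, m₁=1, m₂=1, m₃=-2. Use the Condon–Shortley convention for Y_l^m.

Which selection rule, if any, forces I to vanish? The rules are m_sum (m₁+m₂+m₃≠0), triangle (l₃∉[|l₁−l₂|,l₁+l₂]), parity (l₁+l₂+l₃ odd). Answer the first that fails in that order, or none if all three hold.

none

Σmᵢ = 0  ✓
l₃∈[|l₁−l₂|,l₁+l₂]=[1,3], have l₃=3  ✓
Σlᵢ = 6 ⇒ even  ✓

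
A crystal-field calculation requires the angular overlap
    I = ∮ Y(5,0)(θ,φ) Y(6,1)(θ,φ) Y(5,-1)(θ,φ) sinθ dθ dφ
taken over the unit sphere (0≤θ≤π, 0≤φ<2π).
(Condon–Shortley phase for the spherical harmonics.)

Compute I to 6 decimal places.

Rules hold: Σm=0, L=16 even, 1≤5≤11.
N = 11·13·11 = 1573
Δ = 6!·4!·6!/17! = 1/28588560
Racah Σ t=1..5: t=1:−1/345600 t=2:+1/13824 t=3:−1/5184 t=4:+1/13824 t=5:−1/345600 = -7/129600
⇒ 3j(5 6 5; 0 0 0)² = 80/7293, sgn +1
Racah Σ t=1..5: t=1:−1/2073600 t=2:+1/34560 t=3:−1/6912 t=4:+1/10368 t=5:−1/138240 = -7/259200
⇒ 3j(5 6 5; 0 1 -1)² = 28/7293, sgn -1
4πI² = N·(3j₀)²·(3jₘ)² = 2240/33813
I = -1·√(0.0662467/4π) = -0.07260679

-0.072607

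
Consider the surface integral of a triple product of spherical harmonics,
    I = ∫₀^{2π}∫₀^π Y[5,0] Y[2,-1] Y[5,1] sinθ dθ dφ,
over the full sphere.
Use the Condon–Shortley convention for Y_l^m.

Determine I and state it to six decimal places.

Rules hold: Σm=0, L=12 even, 3≤5≤7.
N = 11·5·11 = 605
Δ = 2!·8!·2!/13! = 1/38610
Racah Σ t=0..2: t=0:+1/2880 t=1:−1/576 t=2:+1/2880 = -1/960
⇒ 3j(5 2 5; 0 0 0)² = 10/429, sgn +1
Racah Σ t=0..1: t=0:+1/1440 t=1:−1/1152 = -1/5760
⇒ 3j(5 2 5; 0 -1 1)² = 1/858, sgn -1
4πI² = N·(3j₀)²·(3jₘ)² = 25/1521
I = -1·√(0.0164366/4π) = -0.03616600

-0.036166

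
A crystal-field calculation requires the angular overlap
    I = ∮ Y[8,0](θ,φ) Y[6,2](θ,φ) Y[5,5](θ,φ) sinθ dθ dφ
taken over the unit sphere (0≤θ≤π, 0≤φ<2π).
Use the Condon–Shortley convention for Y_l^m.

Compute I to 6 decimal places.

m-sum = 0 + 2 + 5 = 7 ≠ 0 ⇒ I = 0

0.000000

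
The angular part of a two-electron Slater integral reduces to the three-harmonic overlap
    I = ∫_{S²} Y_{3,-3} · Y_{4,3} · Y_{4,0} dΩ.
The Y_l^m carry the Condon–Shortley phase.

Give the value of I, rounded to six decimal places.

Σlᵢ=11 odd — θ-integrand is odd under cosθ→−cosθ; I=0

0.000000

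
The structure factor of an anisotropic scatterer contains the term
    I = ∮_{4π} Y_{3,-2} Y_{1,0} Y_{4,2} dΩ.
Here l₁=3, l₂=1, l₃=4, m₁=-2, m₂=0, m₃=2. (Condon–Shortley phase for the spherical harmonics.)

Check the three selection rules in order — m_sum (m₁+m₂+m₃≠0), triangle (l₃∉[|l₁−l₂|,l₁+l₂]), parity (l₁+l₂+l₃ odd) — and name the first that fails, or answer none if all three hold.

m₁+m₂+m₃ = -2 + 0 + 2 = 0  ✓
triangle: |3−1|=2 ≤ l₃=4 ≤ 3+1=4  ✓
parity: l₁+l₂+l₃ = 8 is even  ✓

none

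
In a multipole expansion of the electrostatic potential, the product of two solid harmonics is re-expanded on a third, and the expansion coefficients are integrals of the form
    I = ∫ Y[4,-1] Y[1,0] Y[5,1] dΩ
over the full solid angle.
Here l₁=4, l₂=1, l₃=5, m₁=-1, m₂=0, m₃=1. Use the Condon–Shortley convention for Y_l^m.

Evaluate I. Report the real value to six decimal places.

-0.240571

Checks pass: Σm=0; 10 even; l₃=5∈[3,5].
(2·4+1)(2·1+1)(2·5+1) = 297
Δ: 0! 8! 2! / 11! → 1/495
sum: t=0:+1/576 = 1/576
3j²(4 1 5; 0 0 0) = Δ·Π!·Σ² = 5/99  (sign -1)
sum: t=0:+1/720 = 1/720
3j²(4 1 5; -1 0 1) = Δ·Π!·Σ² = 8/165  (sign +1)
combine: 4πI² = 297·5/99·8/165 = 8/11
take √, sign -1: I = -0.24057125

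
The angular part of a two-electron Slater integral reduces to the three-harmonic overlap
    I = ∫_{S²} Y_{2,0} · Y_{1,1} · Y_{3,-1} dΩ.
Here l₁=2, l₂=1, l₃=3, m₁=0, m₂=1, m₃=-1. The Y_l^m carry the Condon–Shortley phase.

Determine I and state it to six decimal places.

-0.202301

Rules hold: Σm=0, L=6 even, 1≤3≤3.
N = 5·3·7 = 105
Δ = 0!·4!·2!/7! = 1/105
Racah Σ t=0..0: t=0:+1/4 = 1/4
⇒ 3j(2 1 3; 0 0 0)² = 3/35, sgn -1
Racah Σ t=0..0: t=0:+1/8 = 1/8
⇒ 3j(2 1 3; 0 1 -1)² = 2/35, sgn +1
4πI² = N·(3j₀)²·(3jₘ)² = 18/35
I = -1·√(0.514286/4π) = -0.20230066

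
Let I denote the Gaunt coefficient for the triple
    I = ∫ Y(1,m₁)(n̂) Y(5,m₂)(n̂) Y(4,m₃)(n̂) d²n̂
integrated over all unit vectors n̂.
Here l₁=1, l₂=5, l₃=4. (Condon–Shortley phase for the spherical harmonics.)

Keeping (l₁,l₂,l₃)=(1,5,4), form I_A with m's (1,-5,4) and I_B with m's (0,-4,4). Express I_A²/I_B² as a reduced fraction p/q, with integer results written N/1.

5/1

Same 1,5,4: normalisation and zero-m 3j drop out of the ratio.
A: Δ: 2! 0! 8! / 11! → 1/495; sum: t=0:+1/80640 = 1/80640; 3j²(1 5 4; 1 -5 4) = Δ·Π!·Σ² = 1/11  (sign +1)
B: Δ: 2! 0! 8! / 11! → 1/495; sum: t=1:−1/40320 = -1/40320; 3j²(1 5 4; 0 -4 4) = Δ·Π!·Σ² = 1/55  (sign -1)
I_A²/I_B² = (1/11)/(1/55) = 5/1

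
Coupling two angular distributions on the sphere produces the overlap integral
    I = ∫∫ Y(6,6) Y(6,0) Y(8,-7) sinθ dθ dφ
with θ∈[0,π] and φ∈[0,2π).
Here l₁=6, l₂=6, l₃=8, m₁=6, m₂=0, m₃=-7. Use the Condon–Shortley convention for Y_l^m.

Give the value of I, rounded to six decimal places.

m-sum = 6 + 0 − 7 = -1 ≠ 0 ⇒ I = 0

0.000000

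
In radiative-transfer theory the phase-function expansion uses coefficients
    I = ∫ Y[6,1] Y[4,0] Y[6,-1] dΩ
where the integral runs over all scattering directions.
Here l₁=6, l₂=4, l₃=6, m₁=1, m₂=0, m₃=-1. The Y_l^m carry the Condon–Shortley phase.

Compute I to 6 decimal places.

Rules hold: Σm=0, L=16 even, 2≤6≤10.
N = 13·9·13 = 1521
Δ = 4!·8!·4!/17! = 1/15315300
Racah Σ t=0..4: t=0:+1/829440 t=1:−1/25920 t=2:+1/9216 t=3:−1/25920 t=4:+1/829440 = 7/207360
⇒ 3j(6 4 6; 0 0 0)² = 28/2431, sgn +1
Racah Σ t=0..4: t=0:+1/414720 t=1:−1/20736 t=2:+1/11520 t=3:−1/51840 t=4:+1/2903040 = 1/45360
⇒ 3j(6 4 6; 1 0 -1)² = 1024/153153, sgn -1
4πI² = N·(3j₀)²·(3jₘ)² = 4096/34969
I = -1·√(0.117132/4π) = -0.09654581

-0.096546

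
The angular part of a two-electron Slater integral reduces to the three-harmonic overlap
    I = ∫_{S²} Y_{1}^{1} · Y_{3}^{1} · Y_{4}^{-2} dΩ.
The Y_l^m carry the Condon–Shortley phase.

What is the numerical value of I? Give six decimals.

0.238414

Rules hold: Σm=0, L=8 even, 2≤4≤4.
N = 3·7·9 = 189
Δ = 0!·2!·6!/9! = 1/252
Racah Σ t=0..0: t=0:+1/36 = 1/36
⇒ 3j(1 3 4; 0 0 0)² = 4/63, sgn +1
Racah Σ t=0..0: t=0:+1/96 = 1/96
⇒ 3j(1 3 4; 1 1 -2)² = 5/84, sgn +1
4πI² = N·(3j₀)²·(3jₘ)² = 5/7
I = +1·√(0.714286/4π) = 0.23841361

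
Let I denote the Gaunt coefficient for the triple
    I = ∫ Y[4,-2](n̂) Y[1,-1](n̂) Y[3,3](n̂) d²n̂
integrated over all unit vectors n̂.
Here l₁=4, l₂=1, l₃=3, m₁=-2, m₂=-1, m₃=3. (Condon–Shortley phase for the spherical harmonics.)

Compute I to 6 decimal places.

0.061558

Checks pass: Σm=0; 8 even; l₃=3∈[3,5].
(2·4+1)(2·1+1)(2·3+1) = 189
Δ: 2! 6! 0! / 9! → 1/252
sum: t=1:−1/36 = -1/36
3j²(4 1 3; 0 0 0) = Δ·Π!·Σ² = 4/63  (sign +1)
sum: t=0:+1/1440 = 1/1440
3j²(4 1 3; -2 -1 3) = Δ·Π!·Σ² = 1/252  (sign +1)
combine: 4πI² = 189·4/63·1/252 = 1/21
take √, sign +1: I = 0.06155813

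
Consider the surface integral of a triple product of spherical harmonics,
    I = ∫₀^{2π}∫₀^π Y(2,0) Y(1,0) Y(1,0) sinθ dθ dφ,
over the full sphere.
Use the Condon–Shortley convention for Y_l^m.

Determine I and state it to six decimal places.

0.252313

Rules hold: Σm=0, L=4 even, 1≤1≤3.
N = 5·3·3 = 45
Δ = 2!·2!·0!/5! = 1/30
Racah Σ t=1..1: t=1:−1/1 = -1/1
⇒ 3j(2 1 1; 0 0 0)² = 2/15, sgn +1
(m-triple is (0,0,0) — same symbol as above.)
4πI² = N·(3j₀)²·(3jₘ)² = 4/5
I = +1·√(0.8/4π) = 0.25231325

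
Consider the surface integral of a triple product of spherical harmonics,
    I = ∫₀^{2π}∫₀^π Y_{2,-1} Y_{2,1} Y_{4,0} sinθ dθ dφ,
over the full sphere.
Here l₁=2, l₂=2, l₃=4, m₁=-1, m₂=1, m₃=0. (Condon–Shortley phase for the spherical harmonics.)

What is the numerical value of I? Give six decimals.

0.161197

Checks pass: Σm=0; 8 even; l₃=4∈[0,4].
(2·2+1)(2·2+1)(2·4+1) = 225
Δ: 0! 4! 4! / 9! → 1/630
sum: t=0:+1/16 = 1/16
3j²(2 2 4; 0 0 0) = Δ·Π!·Σ² = 2/35  (sign +1)
sum: t=0:+1/36 = 1/36
3j²(2 2 4; -1 1 0) = Δ·Π!·Σ² = 8/315  (sign +1)
combine: 4πI² = 225·2/35·8/315 = 16/49
take √, sign +1: I = 0.16119702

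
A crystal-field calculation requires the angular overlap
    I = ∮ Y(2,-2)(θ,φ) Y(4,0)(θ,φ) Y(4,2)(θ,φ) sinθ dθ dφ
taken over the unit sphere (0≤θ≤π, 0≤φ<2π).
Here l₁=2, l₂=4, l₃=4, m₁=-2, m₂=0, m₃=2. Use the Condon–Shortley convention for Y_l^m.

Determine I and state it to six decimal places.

-0.190365

Checks pass: Σm=0; 10 even; l₃=4∈[2,6].
(2·2+1)(2·4+1)(2·4+1) = 405
Δ: 2! 2! 6! / 11! → 1/13860
sum: t=0:+1/192 t=1:−1/36 t=2:+1/192 = -5/288
3j²(2 4 4; 0 0 0) = Δ·Π!·Σ² = 20/693  (sign -1)
sum: t=2:+1/192 = 1/192
3j²(2 4 4; -2 0 2) = Δ·Π!·Σ² = 3/77  (sign +1)
combine: 4πI² = 405·20/693·3/77 = 2700/5929
take √, sign -1: I = -0.19036462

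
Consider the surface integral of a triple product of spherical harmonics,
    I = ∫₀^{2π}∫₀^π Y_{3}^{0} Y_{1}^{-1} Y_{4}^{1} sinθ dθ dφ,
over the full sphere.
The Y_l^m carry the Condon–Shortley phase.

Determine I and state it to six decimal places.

-0.194664

m-sum 0 ✓  L=8 even ✓  2≤4≤4 ✓
Π(2lᵢ+1) = 7×3×9 = 189
triangle coeff Δ(3,1,4) = 1/252
Σ_t [0,0]: t=0:+1/36 = 1/36
(3j)²=4/63 [(3 1 4; 0 0 0)], sign=+1
Σ_t [0,0]: t=0:+1/72 = 1/72
(3j)²=5/126 [(3 1 4; 0 -1 1)], sign=-1
⇒ 4πI² = 10/21
I = (-1)√(10/21/(4π)) = -0.19466390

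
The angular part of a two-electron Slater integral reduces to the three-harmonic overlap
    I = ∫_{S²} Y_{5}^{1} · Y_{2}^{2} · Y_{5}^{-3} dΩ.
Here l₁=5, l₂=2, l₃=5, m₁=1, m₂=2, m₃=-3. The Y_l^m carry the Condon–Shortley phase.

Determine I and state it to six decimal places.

m-sum 0 ✓  L=12 even ✓  3≤5≤7 ✓
Π(2lᵢ+1) = 11×5×11 = 605
triangle coeff Δ(5,2,5) = 1/38610
Σ_t [0,2]: t=0:+1/2880 t=1:−1/576 t=2:+1/2880 = -1/960
(3j)²=10/429 [(5 2 5; 0 0 0)], sign=+1
Σ_t [2,2]: t=2:+1/5760 = 1/5760
(3j)²=56/2145 [(5 2 5; 1 2 -3)], sign=+1
⇒ 4πI² = 560/1521
I = (+1)√(560/1521/(4π)) = 0.17116875

0.171169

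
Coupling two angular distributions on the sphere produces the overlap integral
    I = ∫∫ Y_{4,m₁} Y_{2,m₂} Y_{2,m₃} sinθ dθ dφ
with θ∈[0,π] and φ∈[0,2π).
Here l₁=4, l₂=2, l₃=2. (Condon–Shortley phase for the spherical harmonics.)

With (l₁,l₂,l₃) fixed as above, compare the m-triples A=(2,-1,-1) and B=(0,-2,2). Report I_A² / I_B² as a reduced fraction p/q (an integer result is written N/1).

Same 4,2,2: normalisation and zero-m 3j drop out of the ratio.
A: Δ: 4! 4! 0! / 9! → 1/630; sum: t=1:−1/36 = -1/36; 3j²(4 2 2; 2 -1 -1) = Δ·Π!·Σ² = 4/63  (sign +1)
B: Δ: 4! 4! 0! / 9! → 1/630; sum: t=0:+1/576 = 1/576; 3j²(4 2 2; 0 -2 2) = Δ·Π!·Σ² = 1/630  (sign +1)
I_A²/I_B² = (4/63)/(1/630) = 40/1

40/1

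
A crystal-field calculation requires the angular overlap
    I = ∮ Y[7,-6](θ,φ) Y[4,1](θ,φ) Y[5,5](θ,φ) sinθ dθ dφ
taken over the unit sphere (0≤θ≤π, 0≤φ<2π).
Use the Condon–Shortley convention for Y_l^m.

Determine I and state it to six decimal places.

-0.207103

Rules hold: Σm=0, L=16 even, 3≤5≤11.
N = 15·9·11 = 1485
Δ = 6!·8!·2!/17! = 1/6126120
Racah Σ t=2..4: t=2:+1/69120 t=3:−1/20736 t=4:+1/69120 = -1/51840
⇒ 3j(7 4 5; 0 0 0)² = 280/21879, sgn +1
Racah Σ t=5..5: t=5:−1/9676800 = -1/9676800
⇒ 3j(7 4 5; -6 1 5)² = 27/952, sgn -1
4πI² = N·(3j₀)²·(3jₘ)² = 2025/3757
I = -1·√(0.538994/4π) = -0.20710328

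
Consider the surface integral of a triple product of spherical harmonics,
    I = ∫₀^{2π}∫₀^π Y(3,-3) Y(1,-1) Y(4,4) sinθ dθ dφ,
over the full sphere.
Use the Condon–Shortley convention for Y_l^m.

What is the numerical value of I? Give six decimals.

0.325735

Checks pass: Σm=0; 8 even; l₃=4∈[2,4].
(2·3+1)(2·1+1)(2·4+1) = 189
Δ: 0! 6! 2! / 9! → 1/252
sum: t=0:+1/36 = 1/36
3j²(3 1 4; 0 0 0) = Δ·Π!·Σ² = 4/63  (sign +1)
sum: t=0:+1/1440 = 1/1440
3j²(3 1 4; -3 -1 4) = Δ·Π!·Σ² = 1/9  (sign +1)
combine: 4πI² = 189·4/63·1/9 = 4/3
take √, sign +1: I = 0.32573501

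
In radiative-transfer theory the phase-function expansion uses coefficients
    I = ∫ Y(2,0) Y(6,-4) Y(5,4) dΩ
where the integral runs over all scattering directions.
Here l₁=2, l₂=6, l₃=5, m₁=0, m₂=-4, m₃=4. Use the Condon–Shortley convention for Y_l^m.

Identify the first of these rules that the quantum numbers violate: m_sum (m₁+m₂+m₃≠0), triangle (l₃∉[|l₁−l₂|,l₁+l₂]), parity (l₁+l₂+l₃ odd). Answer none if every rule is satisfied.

Σmᵢ = 0  ✓
l₃∈[|l₁−l₂|,l₁+l₂]=[4,8], have l₃=5  ✓
Σlᵢ = 13 ⇒ odd  ✗

parity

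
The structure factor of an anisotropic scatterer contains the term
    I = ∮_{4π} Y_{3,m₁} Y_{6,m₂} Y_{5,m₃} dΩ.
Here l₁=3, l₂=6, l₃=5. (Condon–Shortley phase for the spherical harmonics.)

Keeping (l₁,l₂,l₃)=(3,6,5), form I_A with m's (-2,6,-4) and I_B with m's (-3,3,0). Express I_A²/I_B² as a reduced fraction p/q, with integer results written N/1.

l's match ⇒ only the (l;m) 3-j factors differ between A and B.
A: triangle coeff Δ(3,6,5) = 1/675675; Σ_t [4,4]: t=4:+1/967680 = 1/967680; (3j)²=3/91 [(3 6 5; -2 6 -4)], sign=-1
B: triangle coeff Δ(3,6,5) = 1/675675; Σ_t [4,4]: t=4:+1/34560 = 1/34560; (3j)²=4/143 [(3 6 5; -3 3 0)], sign=-1
I_A²/I_B² = (3/91)/(4/143) = 33/28

33/28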